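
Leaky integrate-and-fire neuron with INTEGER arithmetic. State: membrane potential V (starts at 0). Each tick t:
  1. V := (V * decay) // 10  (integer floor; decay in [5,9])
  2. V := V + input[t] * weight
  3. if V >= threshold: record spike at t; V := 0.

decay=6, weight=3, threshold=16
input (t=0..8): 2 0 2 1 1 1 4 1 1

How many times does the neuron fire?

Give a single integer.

t=0: input=2 -> V=6
t=1: input=0 -> V=3
t=2: input=2 -> V=7
t=3: input=1 -> V=7
t=4: input=1 -> V=7
t=5: input=1 -> V=7
t=6: input=4 -> V=0 FIRE
t=7: input=1 -> V=3
t=8: input=1 -> V=4

Answer: 1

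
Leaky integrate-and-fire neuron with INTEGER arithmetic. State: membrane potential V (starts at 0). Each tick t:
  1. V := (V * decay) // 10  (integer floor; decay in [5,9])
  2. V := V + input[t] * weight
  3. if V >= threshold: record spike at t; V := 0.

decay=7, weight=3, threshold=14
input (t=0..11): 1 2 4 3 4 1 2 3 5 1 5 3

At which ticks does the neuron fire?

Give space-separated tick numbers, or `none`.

Answer: 2 4 7 8 10

Derivation:
t=0: input=1 -> V=3
t=1: input=2 -> V=8
t=2: input=4 -> V=0 FIRE
t=3: input=3 -> V=9
t=4: input=4 -> V=0 FIRE
t=5: input=1 -> V=3
t=6: input=2 -> V=8
t=7: input=3 -> V=0 FIRE
t=8: input=5 -> V=0 FIRE
t=9: input=1 -> V=3
t=10: input=5 -> V=0 FIRE
t=11: input=3 -> V=9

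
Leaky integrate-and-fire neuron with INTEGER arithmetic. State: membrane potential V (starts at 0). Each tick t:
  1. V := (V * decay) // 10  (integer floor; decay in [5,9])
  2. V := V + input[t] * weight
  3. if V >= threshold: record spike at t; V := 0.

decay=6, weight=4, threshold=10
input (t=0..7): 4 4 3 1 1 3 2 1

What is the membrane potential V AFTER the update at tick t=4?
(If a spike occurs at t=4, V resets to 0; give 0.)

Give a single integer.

Answer: 6

Derivation:
t=0: input=4 -> V=0 FIRE
t=1: input=4 -> V=0 FIRE
t=2: input=3 -> V=0 FIRE
t=3: input=1 -> V=4
t=4: input=1 -> V=6
t=5: input=3 -> V=0 FIRE
t=6: input=2 -> V=8
t=7: input=1 -> V=8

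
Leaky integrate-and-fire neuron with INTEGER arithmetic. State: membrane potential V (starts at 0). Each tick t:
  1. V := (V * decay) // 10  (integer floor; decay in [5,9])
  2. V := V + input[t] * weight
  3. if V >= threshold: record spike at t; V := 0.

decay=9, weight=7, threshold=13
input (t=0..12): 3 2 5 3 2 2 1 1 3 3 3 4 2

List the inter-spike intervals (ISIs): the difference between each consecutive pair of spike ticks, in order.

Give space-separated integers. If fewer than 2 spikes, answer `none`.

t=0: input=3 -> V=0 FIRE
t=1: input=2 -> V=0 FIRE
t=2: input=5 -> V=0 FIRE
t=3: input=3 -> V=0 FIRE
t=4: input=2 -> V=0 FIRE
t=5: input=2 -> V=0 FIRE
t=6: input=1 -> V=7
t=7: input=1 -> V=0 FIRE
t=8: input=3 -> V=0 FIRE
t=9: input=3 -> V=0 FIRE
t=10: input=3 -> V=0 FIRE
t=11: input=4 -> V=0 FIRE
t=12: input=2 -> V=0 FIRE

Answer: 1 1 1 1 1 2 1 1 1 1 1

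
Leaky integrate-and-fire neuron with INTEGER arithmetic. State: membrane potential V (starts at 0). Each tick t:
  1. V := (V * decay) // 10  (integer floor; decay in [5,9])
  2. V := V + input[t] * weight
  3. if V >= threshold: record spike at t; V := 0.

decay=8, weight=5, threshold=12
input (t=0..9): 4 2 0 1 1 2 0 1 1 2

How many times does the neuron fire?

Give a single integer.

Answer: 3

Derivation:
t=0: input=4 -> V=0 FIRE
t=1: input=2 -> V=10
t=2: input=0 -> V=8
t=3: input=1 -> V=11
t=4: input=1 -> V=0 FIRE
t=5: input=2 -> V=10
t=6: input=0 -> V=8
t=7: input=1 -> V=11
t=8: input=1 -> V=0 FIRE
t=9: input=2 -> V=10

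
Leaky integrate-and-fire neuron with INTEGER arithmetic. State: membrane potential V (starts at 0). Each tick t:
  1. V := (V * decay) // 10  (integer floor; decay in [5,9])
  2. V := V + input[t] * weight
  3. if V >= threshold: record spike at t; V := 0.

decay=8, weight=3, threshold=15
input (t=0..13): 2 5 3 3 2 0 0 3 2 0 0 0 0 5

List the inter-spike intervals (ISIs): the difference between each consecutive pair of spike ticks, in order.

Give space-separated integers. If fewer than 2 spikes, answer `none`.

t=0: input=2 -> V=6
t=1: input=5 -> V=0 FIRE
t=2: input=3 -> V=9
t=3: input=3 -> V=0 FIRE
t=4: input=2 -> V=6
t=5: input=0 -> V=4
t=6: input=0 -> V=3
t=7: input=3 -> V=11
t=8: input=2 -> V=14
t=9: input=0 -> V=11
t=10: input=0 -> V=8
t=11: input=0 -> V=6
t=12: input=0 -> V=4
t=13: input=5 -> V=0 FIRE

Answer: 2 10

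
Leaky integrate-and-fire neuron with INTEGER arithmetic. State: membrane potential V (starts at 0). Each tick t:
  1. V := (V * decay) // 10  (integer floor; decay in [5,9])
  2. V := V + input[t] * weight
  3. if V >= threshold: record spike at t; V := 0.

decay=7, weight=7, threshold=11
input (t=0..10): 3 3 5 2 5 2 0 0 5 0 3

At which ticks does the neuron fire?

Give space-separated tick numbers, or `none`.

t=0: input=3 -> V=0 FIRE
t=1: input=3 -> V=0 FIRE
t=2: input=5 -> V=0 FIRE
t=3: input=2 -> V=0 FIRE
t=4: input=5 -> V=0 FIRE
t=5: input=2 -> V=0 FIRE
t=6: input=0 -> V=0
t=7: input=0 -> V=0
t=8: input=5 -> V=0 FIRE
t=9: input=0 -> V=0
t=10: input=3 -> V=0 FIRE

Answer: 0 1 2 3 4 5 8 10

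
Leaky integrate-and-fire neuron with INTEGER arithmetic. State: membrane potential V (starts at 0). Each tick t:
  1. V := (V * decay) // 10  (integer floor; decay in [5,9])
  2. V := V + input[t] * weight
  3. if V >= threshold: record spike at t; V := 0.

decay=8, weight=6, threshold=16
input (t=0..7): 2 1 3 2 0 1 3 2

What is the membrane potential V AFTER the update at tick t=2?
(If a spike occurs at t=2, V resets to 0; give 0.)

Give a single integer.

t=0: input=2 -> V=12
t=1: input=1 -> V=15
t=2: input=3 -> V=0 FIRE
t=3: input=2 -> V=12
t=4: input=0 -> V=9
t=5: input=1 -> V=13
t=6: input=3 -> V=0 FIRE
t=7: input=2 -> V=12

Answer: 0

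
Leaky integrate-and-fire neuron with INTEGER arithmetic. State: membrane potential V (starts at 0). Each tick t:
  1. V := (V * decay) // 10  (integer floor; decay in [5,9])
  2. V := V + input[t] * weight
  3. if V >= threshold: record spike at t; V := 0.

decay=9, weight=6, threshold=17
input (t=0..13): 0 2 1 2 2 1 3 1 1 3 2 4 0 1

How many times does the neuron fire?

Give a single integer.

Answer: 4

Derivation:
t=0: input=0 -> V=0
t=1: input=2 -> V=12
t=2: input=1 -> V=16
t=3: input=2 -> V=0 FIRE
t=4: input=2 -> V=12
t=5: input=1 -> V=16
t=6: input=3 -> V=0 FIRE
t=7: input=1 -> V=6
t=8: input=1 -> V=11
t=9: input=3 -> V=0 FIRE
t=10: input=2 -> V=12
t=11: input=4 -> V=0 FIRE
t=12: input=0 -> V=0
t=13: input=1 -> V=6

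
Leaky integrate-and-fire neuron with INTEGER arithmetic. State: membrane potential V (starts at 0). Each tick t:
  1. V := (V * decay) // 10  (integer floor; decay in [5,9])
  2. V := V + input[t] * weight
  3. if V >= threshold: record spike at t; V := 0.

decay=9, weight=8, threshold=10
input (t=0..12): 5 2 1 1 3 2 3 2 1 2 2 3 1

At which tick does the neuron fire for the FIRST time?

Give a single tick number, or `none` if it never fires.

Answer: 0

Derivation:
t=0: input=5 -> V=0 FIRE
t=1: input=2 -> V=0 FIRE
t=2: input=1 -> V=8
t=3: input=1 -> V=0 FIRE
t=4: input=3 -> V=0 FIRE
t=5: input=2 -> V=0 FIRE
t=6: input=3 -> V=0 FIRE
t=7: input=2 -> V=0 FIRE
t=8: input=1 -> V=8
t=9: input=2 -> V=0 FIRE
t=10: input=2 -> V=0 FIRE
t=11: input=3 -> V=0 FIRE
t=12: input=1 -> V=8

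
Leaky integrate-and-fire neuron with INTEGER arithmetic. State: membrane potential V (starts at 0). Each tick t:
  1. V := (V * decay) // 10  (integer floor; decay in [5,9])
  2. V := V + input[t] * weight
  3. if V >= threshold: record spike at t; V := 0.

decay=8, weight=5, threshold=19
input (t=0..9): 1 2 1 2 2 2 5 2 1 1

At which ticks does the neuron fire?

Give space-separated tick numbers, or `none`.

t=0: input=1 -> V=5
t=1: input=2 -> V=14
t=2: input=1 -> V=16
t=3: input=2 -> V=0 FIRE
t=4: input=2 -> V=10
t=5: input=2 -> V=18
t=6: input=5 -> V=0 FIRE
t=7: input=2 -> V=10
t=8: input=1 -> V=13
t=9: input=1 -> V=15

Answer: 3 6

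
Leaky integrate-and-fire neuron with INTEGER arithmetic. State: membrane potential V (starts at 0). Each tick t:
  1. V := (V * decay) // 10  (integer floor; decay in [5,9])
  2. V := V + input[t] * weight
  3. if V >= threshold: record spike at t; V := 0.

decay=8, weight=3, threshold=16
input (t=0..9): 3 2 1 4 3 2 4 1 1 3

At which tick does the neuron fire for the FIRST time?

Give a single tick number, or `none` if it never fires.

t=0: input=3 -> V=9
t=1: input=2 -> V=13
t=2: input=1 -> V=13
t=3: input=4 -> V=0 FIRE
t=4: input=3 -> V=9
t=5: input=2 -> V=13
t=6: input=4 -> V=0 FIRE
t=7: input=1 -> V=3
t=8: input=1 -> V=5
t=9: input=3 -> V=13

Answer: 3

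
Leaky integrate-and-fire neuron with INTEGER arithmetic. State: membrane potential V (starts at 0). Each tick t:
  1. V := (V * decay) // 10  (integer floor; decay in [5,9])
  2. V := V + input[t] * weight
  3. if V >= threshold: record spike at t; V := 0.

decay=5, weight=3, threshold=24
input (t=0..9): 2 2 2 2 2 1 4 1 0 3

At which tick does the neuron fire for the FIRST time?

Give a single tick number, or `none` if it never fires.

Answer: none

Derivation:
t=0: input=2 -> V=6
t=1: input=2 -> V=9
t=2: input=2 -> V=10
t=3: input=2 -> V=11
t=4: input=2 -> V=11
t=5: input=1 -> V=8
t=6: input=4 -> V=16
t=7: input=1 -> V=11
t=8: input=0 -> V=5
t=9: input=3 -> V=11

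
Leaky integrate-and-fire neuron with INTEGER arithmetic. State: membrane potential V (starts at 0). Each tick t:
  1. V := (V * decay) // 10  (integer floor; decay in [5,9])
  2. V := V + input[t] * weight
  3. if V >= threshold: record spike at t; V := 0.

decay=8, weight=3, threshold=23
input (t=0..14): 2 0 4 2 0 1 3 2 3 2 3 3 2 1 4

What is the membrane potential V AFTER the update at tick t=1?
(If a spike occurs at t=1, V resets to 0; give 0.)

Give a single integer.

t=0: input=2 -> V=6
t=1: input=0 -> V=4
t=2: input=4 -> V=15
t=3: input=2 -> V=18
t=4: input=0 -> V=14
t=5: input=1 -> V=14
t=6: input=3 -> V=20
t=7: input=2 -> V=22
t=8: input=3 -> V=0 FIRE
t=9: input=2 -> V=6
t=10: input=3 -> V=13
t=11: input=3 -> V=19
t=12: input=2 -> V=21
t=13: input=1 -> V=19
t=14: input=4 -> V=0 FIRE

Answer: 4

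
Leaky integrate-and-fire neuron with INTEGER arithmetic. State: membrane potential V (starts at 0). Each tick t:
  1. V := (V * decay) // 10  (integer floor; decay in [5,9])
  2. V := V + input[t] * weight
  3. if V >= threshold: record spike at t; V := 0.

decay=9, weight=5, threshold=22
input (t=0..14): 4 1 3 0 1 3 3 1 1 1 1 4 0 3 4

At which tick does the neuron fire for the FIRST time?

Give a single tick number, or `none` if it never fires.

Answer: 1

Derivation:
t=0: input=4 -> V=20
t=1: input=1 -> V=0 FIRE
t=2: input=3 -> V=15
t=3: input=0 -> V=13
t=4: input=1 -> V=16
t=5: input=3 -> V=0 FIRE
t=6: input=3 -> V=15
t=7: input=1 -> V=18
t=8: input=1 -> V=21
t=9: input=1 -> V=0 FIRE
t=10: input=1 -> V=5
t=11: input=4 -> V=0 FIRE
t=12: input=0 -> V=0
t=13: input=3 -> V=15
t=14: input=4 -> V=0 FIRE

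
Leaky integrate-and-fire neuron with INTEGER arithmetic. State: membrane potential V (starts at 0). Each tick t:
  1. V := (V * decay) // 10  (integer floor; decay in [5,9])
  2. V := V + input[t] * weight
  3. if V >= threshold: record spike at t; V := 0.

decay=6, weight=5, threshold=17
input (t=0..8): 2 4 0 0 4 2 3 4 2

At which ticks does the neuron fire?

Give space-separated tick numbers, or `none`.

Answer: 1 4 6 7

Derivation:
t=0: input=2 -> V=10
t=1: input=4 -> V=0 FIRE
t=2: input=0 -> V=0
t=3: input=0 -> V=0
t=4: input=4 -> V=0 FIRE
t=5: input=2 -> V=10
t=6: input=3 -> V=0 FIRE
t=7: input=4 -> V=0 FIRE
t=8: input=2 -> V=10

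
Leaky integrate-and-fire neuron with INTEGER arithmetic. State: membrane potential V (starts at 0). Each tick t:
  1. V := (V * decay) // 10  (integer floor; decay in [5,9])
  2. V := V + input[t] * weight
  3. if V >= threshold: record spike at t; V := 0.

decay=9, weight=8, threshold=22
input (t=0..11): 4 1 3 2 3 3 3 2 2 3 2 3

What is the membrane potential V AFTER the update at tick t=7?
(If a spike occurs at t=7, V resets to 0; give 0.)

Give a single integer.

t=0: input=4 -> V=0 FIRE
t=1: input=1 -> V=8
t=2: input=3 -> V=0 FIRE
t=3: input=2 -> V=16
t=4: input=3 -> V=0 FIRE
t=5: input=3 -> V=0 FIRE
t=6: input=3 -> V=0 FIRE
t=7: input=2 -> V=16
t=8: input=2 -> V=0 FIRE
t=9: input=3 -> V=0 FIRE
t=10: input=2 -> V=16
t=11: input=3 -> V=0 FIRE

Answer: 16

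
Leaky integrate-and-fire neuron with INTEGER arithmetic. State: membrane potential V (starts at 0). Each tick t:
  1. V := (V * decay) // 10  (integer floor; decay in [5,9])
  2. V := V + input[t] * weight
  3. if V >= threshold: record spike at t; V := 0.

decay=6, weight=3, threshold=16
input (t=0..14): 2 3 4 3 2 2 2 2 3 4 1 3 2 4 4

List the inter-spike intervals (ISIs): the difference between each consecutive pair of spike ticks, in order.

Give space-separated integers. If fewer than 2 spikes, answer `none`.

Answer: 6 5

Derivation:
t=0: input=2 -> V=6
t=1: input=3 -> V=12
t=2: input=4 -> V=0 FIRE
t=3: input=3 -> V=9
t=4: input=2 -> V=11
t=5: input=2 -> V=12
t=6: input=2 -> V=13
t=7: input=2 -> V=13
t=8: input=3 -> V=0 FIRE
t=9: input=4 -> V=12
t=10: input=1 -> V=10
t=11: input=3 -> V=15
t=12: input=2 -> V=15
t=13: input=4 -> V=0 FIRE
t=14: input=4 -> V=12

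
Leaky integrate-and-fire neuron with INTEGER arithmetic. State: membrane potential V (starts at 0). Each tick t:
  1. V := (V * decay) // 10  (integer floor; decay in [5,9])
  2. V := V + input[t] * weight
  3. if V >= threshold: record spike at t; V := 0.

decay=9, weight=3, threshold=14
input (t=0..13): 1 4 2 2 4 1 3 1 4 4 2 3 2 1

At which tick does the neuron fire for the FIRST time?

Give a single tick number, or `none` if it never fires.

t=0: input=1 -> V=3
t=1: input=4 -> V=0 FIRE
t=2: input=2 -> V=6
t=3: input=2 -> V=11
t=4: input=4 -> V=0 FIRE
t=5: input=1 -> V=3
t=6: input=3 -> V=11
t=7: input=1 -> V=12
t=8: input=4 -> V=0 FIRE
t=9: input=4 -> V=12
t=10: input=2 -> V=0 FIRE
t=11: input=3 -> V=9
t=12: input=2 -> V=0 FIRE
t=13: input=1 -> V=3

Answer: 1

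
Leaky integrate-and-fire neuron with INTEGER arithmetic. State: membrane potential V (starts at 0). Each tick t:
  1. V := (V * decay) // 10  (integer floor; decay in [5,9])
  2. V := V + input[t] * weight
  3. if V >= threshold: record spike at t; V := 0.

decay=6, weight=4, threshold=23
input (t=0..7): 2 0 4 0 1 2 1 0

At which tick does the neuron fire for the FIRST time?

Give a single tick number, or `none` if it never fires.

Answer: none

Derivation:
t=0: input=2 -> V=8
t=1: input=0 -> V=4
t=2: input=4 -> V=18
t=3: input=0 -> V=10
t=4: input=1 -> V=10
t=5: input=2 -> V=14
t=6: input=1 -> V=12
t=7: input=0 -> V=7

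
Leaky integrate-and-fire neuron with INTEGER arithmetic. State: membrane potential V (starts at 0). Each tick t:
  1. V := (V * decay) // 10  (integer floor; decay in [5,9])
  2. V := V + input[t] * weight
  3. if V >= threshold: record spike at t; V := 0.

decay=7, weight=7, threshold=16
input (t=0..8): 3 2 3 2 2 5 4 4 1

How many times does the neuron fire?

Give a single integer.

Answer: 6

Derivation:
t=0: input=3 -> V=0 FIRE
t=1: input=2 -> V=14
t=2: input=3 -> V=0 FIRE
t=3: input=2 -> V=14
t=4: input=2 -> V=0 FIRE
t=5: input=5 -> V=0 FIRE
t=6: input=4 -> V=0 FIRE
t=7: input=4 -> V=0 FIRE
t=8: input=1 -> V=7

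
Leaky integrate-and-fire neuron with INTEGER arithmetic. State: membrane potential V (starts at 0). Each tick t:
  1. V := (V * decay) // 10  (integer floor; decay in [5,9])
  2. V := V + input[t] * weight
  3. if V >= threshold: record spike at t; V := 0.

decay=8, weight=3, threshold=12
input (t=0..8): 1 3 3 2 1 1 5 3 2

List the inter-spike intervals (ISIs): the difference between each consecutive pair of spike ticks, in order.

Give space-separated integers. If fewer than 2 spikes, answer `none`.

Answer: 4 2

Derivation:
t=0: input=1 -> V=3
t=1: input=3 -> V=11
t=2: input=3 -> V=0 FIRE
t=3: input=2 -> V=6
t=4: input=1 -> V=7
t=5: input=1 -> V=8
t=6: input=5 -> V=0 FIRE
t=7: input=3 -> V=9
t=8: input=2 -> V=0 FIRE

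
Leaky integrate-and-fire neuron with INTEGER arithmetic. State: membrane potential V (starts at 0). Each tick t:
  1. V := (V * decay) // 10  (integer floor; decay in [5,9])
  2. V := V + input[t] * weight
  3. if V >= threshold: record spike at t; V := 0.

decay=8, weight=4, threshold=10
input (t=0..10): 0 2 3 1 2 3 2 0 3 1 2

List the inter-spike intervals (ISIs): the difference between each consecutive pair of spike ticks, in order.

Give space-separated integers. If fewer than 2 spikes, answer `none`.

Answer: 2 1 3 2

Derivation:
t=0: input=0 -> V=0
t=1: input=2 -> V=8
t=2: input=3 -> V=0 FIRE
t=3: input=1 -> V=4
t=4: input=2 -> V=0 FIRE
t=5: input=3 -> V=0 FIRE
t=6: input=2 -> V=8
t=7: input=0 -> V=6
t=8: input=3 -> V=0 FIRE
t=9: input=1 -> V=4
t=10: input=2 -> V=0 FIRE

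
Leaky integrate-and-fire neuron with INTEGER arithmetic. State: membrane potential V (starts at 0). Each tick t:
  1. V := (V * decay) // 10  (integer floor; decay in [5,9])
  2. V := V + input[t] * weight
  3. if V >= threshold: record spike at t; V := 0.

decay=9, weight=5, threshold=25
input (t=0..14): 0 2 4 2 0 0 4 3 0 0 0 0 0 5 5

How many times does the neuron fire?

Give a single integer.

t=0: input=0 -> V=0
t=1: input=2 -> V=10
t=2: input=4 -> V=0 FIRE
t=3: input=2 -> V=10
t=4: input=0 -> V=9
t=5: input=0 -> V=8
t=6: input=4 -> V=0 FIRE
t=7: input=3 -> V=15
t=8: input=0 -> V=13
t=9: input=0 -> V=11
t=10: input=0 -> V=9
t=11: input=0 -> V=8
t=12: input=0 -> V=7
t=13: input=5 -> V=0 FIRE
t=14: input=5 -> V=0 FIRE

Answer: 4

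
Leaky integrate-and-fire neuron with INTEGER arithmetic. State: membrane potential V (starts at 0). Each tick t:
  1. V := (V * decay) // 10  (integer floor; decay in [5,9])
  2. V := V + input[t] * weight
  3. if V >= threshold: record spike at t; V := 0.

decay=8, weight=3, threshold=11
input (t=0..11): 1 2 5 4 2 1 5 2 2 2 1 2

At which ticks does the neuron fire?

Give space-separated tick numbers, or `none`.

Answer: 2 3 6 9

Derivation:
t=0: input=1 -> V=3
t=1: input=2 -> V=8
t=2: input=5 -> V=0 FIRE
t=3: input=4 -> V=0 FIRE
t=4: input=2 -> V=6
t=5: input=1 -> V=7
t=6: input=5 -> V=0 FIRE
t=7: input=2 -> V=6
t=8: input=2 -> V=10
t=9: input=2 -> V=0 FIRE
t=10: input=1 -> V=3
t=11: input=2 -> V=8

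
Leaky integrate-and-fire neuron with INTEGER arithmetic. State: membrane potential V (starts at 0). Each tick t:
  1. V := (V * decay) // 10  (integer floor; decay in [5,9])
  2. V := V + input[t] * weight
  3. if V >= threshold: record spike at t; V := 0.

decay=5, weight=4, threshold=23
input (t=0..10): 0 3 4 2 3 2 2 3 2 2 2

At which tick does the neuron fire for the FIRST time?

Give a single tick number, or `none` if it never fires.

Answer: none

Derivation:
t=0: input=0 -> V=0
t=1: input=3 -> V=12
t=2: input=4 -> V=22
t=3: input=2 -> V=19
t=4: input=3 -> V=21
t=5: input=2 -> V=18
t=6: input=2 -> V=17
t=7: input=3 -> V=20
t=8: input=2 -> V=18
t=9: input=2 -> V=17
t=10: input=2 -> V=16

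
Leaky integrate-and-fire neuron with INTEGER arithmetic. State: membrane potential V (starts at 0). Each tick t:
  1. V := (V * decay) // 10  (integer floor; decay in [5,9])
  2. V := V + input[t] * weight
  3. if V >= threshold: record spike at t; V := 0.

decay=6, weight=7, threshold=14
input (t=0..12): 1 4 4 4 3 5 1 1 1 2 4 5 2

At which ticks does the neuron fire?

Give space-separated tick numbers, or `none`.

Answer: 1 2 3 4 5 9 10 11 12

Derivation:
t=0: input=1 -> V=7
t=1: input=4 -> V=0 FIRE
t=2: input=4 -> V=0 FIRE
t=3: input=4 -> V=0 FIRE
t=4: input=3 -> V=0 FIRE
t=5: input=5 -> V=0 FIRE
t=6: input=1 -> V=7
t=7: input=1 -> V=11
t=8: input=1 -> V=13
t=9: input=2 -> V=0 FIRE
t=10: input=4 -> V=0 FIRE
t=11: input=5 -> V=0 FIRE
t=12: input=2 -> V=0 FIRE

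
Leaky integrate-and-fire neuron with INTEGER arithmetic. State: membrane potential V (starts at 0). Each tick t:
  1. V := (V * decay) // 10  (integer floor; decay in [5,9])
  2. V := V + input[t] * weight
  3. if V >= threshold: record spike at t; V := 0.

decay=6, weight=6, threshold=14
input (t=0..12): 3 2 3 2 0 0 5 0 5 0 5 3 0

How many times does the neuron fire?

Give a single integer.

t=0: input=3 -> V=0 FIRE
t=1: input=2 -> V=12
t=2: input=3 -> V=0 FIRE
t=3: input=2 -> V=12
t=4: input=0 -> V=7
t=5: input=0 -> V=4
t=6: input=5 -> V=0 FIRE
t=7: input=0 -> V=0
t=8: input=5 -> V=0 FIRE
t=9: input=0 -> V=0
t=10: input=5 -> V=0 FIRE
t=11: input=3 -> V=0 FIRE
t=12: input=0 -> V=0

Answer: 6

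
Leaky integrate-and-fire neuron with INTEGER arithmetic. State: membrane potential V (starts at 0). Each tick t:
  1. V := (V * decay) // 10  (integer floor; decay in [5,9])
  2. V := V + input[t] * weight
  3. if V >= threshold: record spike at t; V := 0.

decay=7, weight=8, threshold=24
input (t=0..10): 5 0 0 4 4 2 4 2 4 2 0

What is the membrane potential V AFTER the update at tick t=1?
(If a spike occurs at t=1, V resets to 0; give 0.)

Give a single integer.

t=0: input=5 -> V=0 FIRE
t=1: input=0 -> V=0
t=2: input=0 -> V=0
t=3: input=4 -> V=0 FIRE
t=4: input=4 -> V=0 FIRE
t=5: input=2 -> V=16
t=6: input=4 -> V=0 FIRE
t=7: input=2 -> V=16
t=8: input=4 -> V=0 FIRE
t=9: input=2 -> V=16
t=10: input=0 -> V=11

Answer: 0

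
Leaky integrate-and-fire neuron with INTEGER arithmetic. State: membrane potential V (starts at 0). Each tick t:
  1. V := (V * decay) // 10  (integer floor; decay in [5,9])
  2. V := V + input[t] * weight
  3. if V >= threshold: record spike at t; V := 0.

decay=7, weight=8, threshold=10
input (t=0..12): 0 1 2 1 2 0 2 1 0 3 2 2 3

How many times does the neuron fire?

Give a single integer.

t=0: input=0 -> V=0
t=1: input=1 -> V=8
t=2: input=2 -> V=0 FIRE
t=3: input=1 -> V=8
t=4: input=2 -> V=0 FIRE
t=5: input=0 -> V=0
t=6: input=2 -> V=0 FIRE
t=7: input=1 -> V=8
t=8: input=0 -> V=5
t=9: input=3 -> V=0 FIRE
t=10: input=2 -> V=0 FIRE
t=11: input=2 -> V=0 FIRE
t=12: input=3 -> V=0 FIRE

Answer: 7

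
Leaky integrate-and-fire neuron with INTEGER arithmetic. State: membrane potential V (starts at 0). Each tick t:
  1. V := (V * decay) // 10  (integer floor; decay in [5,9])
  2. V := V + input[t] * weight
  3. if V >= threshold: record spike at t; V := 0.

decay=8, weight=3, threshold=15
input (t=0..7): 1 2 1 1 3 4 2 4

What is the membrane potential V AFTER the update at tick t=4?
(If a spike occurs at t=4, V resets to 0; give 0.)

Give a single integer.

t=0: input=1 -> V=3
t=1: input=2 -> V=8
t=2: input=1 -> V=9
t=3: input=1 -> V=10
t=4: input=3 -> V=0 FIRE
t=5: input=4 -> V=12
t=6: input=2 -> V=0 FIRE
t=7: input=4 -> V=12

Answer: 0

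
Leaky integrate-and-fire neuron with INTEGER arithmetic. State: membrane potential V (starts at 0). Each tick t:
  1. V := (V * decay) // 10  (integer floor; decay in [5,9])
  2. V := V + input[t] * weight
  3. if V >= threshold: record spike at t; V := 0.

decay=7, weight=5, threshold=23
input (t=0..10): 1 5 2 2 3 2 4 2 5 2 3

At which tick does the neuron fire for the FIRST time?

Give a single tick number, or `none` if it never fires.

t=0: input=1 -> V=5
t=1: input=5 -> V=0 FIRE
t=2: input=2 -> V=10
t=3: input=2 -> V=17
t=4: input=3 -> V=0 FIRE
t=5: input=2 -> V=10
t=6: input=4 -> V=0 FIRE
t=7: input=2 -> V=10
t=8: input=5 -> V=0 FIRE
t=9: input=2 -> V=10
t=10: input=3 -> V=22

Answer: 1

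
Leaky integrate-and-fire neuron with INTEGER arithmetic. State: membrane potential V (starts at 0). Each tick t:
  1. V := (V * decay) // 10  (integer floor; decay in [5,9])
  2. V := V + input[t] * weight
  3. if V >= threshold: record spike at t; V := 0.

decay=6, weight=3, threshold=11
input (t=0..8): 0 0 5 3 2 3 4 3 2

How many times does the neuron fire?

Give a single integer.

Answer: 4

Derivation:
t=0: input=0 -> V=0
t=1: input=0 -> V=0
t=2: input=5 -> V=0 FIRE
t=3: input=3 -> V=9
t=4: input=2 -> V=0 FIRE
t=5: input=3 -> V=9
t=6: input=4 -> V=0 FIRE
t=7: input=3 -> V=9
t=8: input=2 -> V=0 FIRE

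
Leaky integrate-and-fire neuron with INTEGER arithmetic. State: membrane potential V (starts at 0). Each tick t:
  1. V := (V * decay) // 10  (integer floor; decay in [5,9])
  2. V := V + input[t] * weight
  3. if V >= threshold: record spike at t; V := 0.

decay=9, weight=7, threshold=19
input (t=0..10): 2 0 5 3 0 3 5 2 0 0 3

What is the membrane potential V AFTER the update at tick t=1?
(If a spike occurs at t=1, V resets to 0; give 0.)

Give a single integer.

t=0: input=2 -> V=14
t=1: input=0 -> V=12
t=2: input=5 -> V=0 FIRE
t=3: input=3 -> V=0 FIRE
t=4: input=0 -> V=0
t=5: input=3 -> V=0 FIRE
t=6: input=5 -> V=0 FIRE
t=7: input=2 -> V=14
t=8: input=0 -> V=12
t=9: input=0 -> V=10
t=10: input=3 -> V=0 FIRE

Answer: 12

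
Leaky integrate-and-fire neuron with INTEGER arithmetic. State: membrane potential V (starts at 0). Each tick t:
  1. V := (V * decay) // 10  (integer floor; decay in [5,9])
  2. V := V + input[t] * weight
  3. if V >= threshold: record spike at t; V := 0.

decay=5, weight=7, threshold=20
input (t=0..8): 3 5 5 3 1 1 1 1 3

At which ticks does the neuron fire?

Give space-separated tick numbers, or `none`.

Answer: 0 1 2 3 8

Derivation:
t=0: input=3 -> V=0 FIRE
t=1: input=5 -> V=0 FIRE
t=2: input=5 -> V=0 FIRE
t=3: input=3 -> V=0 FIRE
t=4: input=1 -> V=7
t=5: input=1 -> V=10
t=6: input=1 -> V=12
t=7: input=1 -> V=13
t=8: input=3 -> V=0 FIRE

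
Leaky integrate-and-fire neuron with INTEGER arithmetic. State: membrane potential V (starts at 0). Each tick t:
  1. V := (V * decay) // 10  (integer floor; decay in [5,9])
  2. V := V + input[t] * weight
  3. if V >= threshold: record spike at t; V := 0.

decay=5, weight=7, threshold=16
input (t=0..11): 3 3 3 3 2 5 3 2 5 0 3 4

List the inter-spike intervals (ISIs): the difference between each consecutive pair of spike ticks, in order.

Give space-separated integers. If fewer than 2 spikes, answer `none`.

Answer: 1 1 1 2 1 2 2 1

Derivation:
t=0: input=3 -> V=0 FIRE
t=1: input=3 -> V=0 FIRE
t=2: input=3 -> V=0 FIRE
t=3: input=3 -> V=0 FIRE
t=4: input=2 -> V=14
t=5: input=5 -> V=0 FIRE
t=6: input=3 -> V=0 FIRE
t=7: input=2 -> V=14
t=8: input=5 -> V=0 FIRE
t=9: input=0 -> V=0
t=10: input=3 -> V=0 FIRE
t=11: input=4 -> V=0 FIRE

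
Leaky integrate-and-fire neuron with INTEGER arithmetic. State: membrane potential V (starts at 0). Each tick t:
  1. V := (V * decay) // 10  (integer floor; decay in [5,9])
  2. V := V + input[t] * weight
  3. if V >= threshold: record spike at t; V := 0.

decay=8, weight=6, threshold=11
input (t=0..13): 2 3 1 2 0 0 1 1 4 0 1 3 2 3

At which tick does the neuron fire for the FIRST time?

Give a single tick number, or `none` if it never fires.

Answer: 0

Derivation:
t=0: input=2 -> V=0 FIRE
t=1: input=3 -> V=0 FIRE
t=2: input=1 -> V=6
t=3: input=2 -> V=0 FIRE
t=4: input=0 -> V=0
t=5: input=0 -> V=0
t=6: input=1 -> V=6
t=7: input=1 -> V=10
t=8: input=4 -> V=0 FIRE
t=9: input=0 -> V=0
t=10: input=1 -> V=6
t=11: input=3 -> V=0 FIRE
t=12: input=2 -> V=0 FIRE
t=13: input=3 -> V=0 FIRE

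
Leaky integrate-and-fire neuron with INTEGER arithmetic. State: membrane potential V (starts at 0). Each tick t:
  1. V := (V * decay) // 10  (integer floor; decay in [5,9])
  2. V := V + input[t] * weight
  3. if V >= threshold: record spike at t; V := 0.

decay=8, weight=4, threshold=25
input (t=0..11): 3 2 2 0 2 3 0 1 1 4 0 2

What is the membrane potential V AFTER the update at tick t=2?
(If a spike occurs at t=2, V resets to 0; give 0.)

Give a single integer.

t=0: input=3 -> V=12
t=1: input=2 -> V=17
t=2: input=2 -> V=21
t=3: input=0 -> V=16
t=4: input=2 -> V=20
t=5: input=3 -> V=0 FIRE
t=6: input=0 -> V=0
t=7: input=1 -> V=4
t=8: input=1 -> V=7
t=9: input=4 -> V=21
t=10: input=0 -> V=16
t=11: input=2 -> V=20

Answer: 21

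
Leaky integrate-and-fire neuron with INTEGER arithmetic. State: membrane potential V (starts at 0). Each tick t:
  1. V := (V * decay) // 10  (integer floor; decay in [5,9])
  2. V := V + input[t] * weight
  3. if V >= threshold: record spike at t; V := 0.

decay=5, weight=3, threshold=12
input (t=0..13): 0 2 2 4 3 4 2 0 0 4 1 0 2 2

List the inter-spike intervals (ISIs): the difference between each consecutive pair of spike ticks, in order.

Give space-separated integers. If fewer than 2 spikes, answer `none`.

t=0: input=0 -> V=0
t=1: input=2 -> V=6
t=2: input=2 -> V=9
t=3: input=4 -> V=0 FIRE
t=4: input=3 -> V=9
t=5: input=4 -> V=0 FIRE
t=6: input=2 -> V=6
t=7: input=0 -> V=3
t=8: input=0 -> V=1
t=9: input=4 -> V=0 FIRE
t=10: input=1 -> V=3
t=11: input=0 -> V=1
t=12: input=2 -> V=6
t=13: input=2 -> V=9

Answer: 2 4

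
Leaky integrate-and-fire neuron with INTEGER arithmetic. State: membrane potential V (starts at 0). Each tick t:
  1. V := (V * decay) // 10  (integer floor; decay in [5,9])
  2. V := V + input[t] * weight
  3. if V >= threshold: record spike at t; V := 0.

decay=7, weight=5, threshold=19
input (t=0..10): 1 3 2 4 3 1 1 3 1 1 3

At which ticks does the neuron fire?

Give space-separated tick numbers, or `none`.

Answer: 2 3 7 10

Derivation:
t=0: input=1 -> V=5
t=1: input=3 -> V=18
t=2: input=2 -> V=0 FIRE
t=3: input=4 -> V=0 FIRE
t=4: input=3 -> V=15
t=5: input=1 -> V=15
t=6: input=1 -> V=15
t=7: input=3 -> V=0 FIRE
t=8: input=1 -> V=5
t=9: input=1 -> V=8
t=10: input=3 -> V=0 FIRE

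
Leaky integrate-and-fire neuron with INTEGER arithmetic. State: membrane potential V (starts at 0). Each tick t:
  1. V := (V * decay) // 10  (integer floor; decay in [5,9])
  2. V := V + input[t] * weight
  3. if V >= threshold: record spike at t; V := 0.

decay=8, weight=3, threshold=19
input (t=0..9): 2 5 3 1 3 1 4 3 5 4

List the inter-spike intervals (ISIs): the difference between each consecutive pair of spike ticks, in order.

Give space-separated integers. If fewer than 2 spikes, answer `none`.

t=0: input=2 -> V=6
t=1: input=5 -> V=0 FIRE
t=2: input=3 -> V=9
t=3: input=1 -> V=10
t=4: input=3 -> V=17
t=5: input=1 -> V=16
t=6: input=4 -> V=0 FIRE
t=7: input=3 -> V=9
t=8: input=5 -> V=0 FIRE
t=9: input=4 -> V=12

Answer: 5 2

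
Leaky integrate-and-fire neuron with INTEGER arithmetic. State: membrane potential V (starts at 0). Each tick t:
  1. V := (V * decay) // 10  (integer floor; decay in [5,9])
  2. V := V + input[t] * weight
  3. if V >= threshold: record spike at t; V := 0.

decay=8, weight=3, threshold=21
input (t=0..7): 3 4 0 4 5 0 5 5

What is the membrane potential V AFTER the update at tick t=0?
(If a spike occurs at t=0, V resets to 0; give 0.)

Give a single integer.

Answer: 9

Derivation:
t=0: input=3 -> V=9
t=1: input=4 -> V=19
t=2: input=0 -> V=15
t=3: input=4 -> V=0 FIRE
t=4: input=5 -> V=15
t=5: input=0 -> V=12
t=6: input=5 -> V=0 FIRE
t=7: input=5 -> V=15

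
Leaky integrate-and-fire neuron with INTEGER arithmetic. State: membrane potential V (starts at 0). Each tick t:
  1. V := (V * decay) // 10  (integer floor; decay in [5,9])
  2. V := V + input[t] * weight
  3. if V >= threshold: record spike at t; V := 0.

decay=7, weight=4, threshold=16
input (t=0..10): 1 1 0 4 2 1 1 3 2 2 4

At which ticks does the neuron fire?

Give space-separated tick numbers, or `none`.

t=0: input=1 -> V=4
t=1: input=1 -> V=6
t=2: input=0 -> V=4
t=3: input=4 -> V=0 FIRE
t=4: input=2 -> V=8
t=5: input=1 -> V=9
t=6: input=1 -> V=10
t=7: input=3 -> V=0 FIRE
t=8: input=2 -> V=8
t=9: input=2 -> V=13
t=10: input=4 -> V=0 FIRE

Answer: 3 7 10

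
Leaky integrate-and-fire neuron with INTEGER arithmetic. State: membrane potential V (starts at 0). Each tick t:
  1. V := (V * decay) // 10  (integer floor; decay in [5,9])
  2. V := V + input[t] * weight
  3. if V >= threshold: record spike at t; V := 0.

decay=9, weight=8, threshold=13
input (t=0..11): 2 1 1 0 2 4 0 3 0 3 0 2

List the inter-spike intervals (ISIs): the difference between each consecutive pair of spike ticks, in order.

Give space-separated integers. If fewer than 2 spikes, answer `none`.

t=0: input=2 -> V=0 FIRE
t=1: input=1 -> V=8
t=2: input=1 -> V=0 FIRE
t=3: input=0 -> V=0
t=4: input=2 -> V=0 FIRE
t=5: input=4 -> V=0 FIRE
t=6: input=0 -> V=0
t=7: input=3 -> V=0 FIRE
t=8: input=0 -> V=0
t=9: input=3 -> V=0 FIRE
t=10: input=0 -> V=0
t=11: input=2 -> V=0 FIRE

Answer: 2 2 1 2 2 2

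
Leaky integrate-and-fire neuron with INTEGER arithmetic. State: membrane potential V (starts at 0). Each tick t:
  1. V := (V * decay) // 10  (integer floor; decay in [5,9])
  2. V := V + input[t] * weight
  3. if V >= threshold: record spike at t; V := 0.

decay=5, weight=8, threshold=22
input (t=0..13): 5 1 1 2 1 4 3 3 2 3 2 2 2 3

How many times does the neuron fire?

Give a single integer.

t=0: input=5 -> V=0 FIRE
t=1: input=1 -> V=8
t=2: input=1 -> V=12
t=3: input=2 -> V=0 FIRE
t=4: input=1 -> V=8
t=5: input=4 -> V=0 FIRE
t=6: input=3 -> V=0 FIRE
t=7: input=3 -> V=0 FIRE
t=8: input=2 -> V=16
t=9: input=3 -> V=0 FIRE
t=10: input=2 -> V=16
t=11: input=2 -> V=0 FIRE
t=12: input=2 -> V=16
t=13: input=3 -> V=0 FIRE

Answer: 8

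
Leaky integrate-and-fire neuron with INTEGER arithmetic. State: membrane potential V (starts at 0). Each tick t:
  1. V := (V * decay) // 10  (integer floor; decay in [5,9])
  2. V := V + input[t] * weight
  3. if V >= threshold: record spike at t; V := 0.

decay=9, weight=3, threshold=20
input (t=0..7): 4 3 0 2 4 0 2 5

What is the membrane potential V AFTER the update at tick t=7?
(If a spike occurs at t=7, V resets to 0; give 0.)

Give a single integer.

Answer: 0

Derivation:
t=0: input=4 -> V=12
t=1: input=3 -> V=19
t=2: input=0 -> V=17
t=3: input=2 -> V=0 FIRE
t=4: input=4 -> V=12
t=5: input=0 -> V=10
t=6: input=2 -> V=15
t=7: input=5 -> V=0 FIRE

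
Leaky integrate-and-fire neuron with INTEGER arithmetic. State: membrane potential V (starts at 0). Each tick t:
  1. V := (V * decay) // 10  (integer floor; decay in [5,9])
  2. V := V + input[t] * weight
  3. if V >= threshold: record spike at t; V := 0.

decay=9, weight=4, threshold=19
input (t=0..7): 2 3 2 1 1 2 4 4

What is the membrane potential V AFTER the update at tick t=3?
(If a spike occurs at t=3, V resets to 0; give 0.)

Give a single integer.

t=0: input=2 -> V=8
t=1: input=3 -> V=0 FIRE
t=2: input=2 -> V=8
t=3: input=1 -> V=11
t=4: input=1 -> V=13
t=5: input=2 -> V=0 FIRE
t=6: input=4 -> V=16
t=7: input=4 -> V=0 FIRE

Answer: 11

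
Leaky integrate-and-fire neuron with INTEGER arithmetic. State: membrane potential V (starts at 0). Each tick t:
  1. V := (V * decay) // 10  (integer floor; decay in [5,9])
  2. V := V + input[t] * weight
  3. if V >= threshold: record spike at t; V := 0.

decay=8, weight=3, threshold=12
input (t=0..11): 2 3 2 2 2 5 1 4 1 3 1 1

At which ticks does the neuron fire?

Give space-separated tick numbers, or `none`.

Answer: 1 4 5 7

Derivation:
t=0: input=2 -> V=6
t=1: input=3 -> V=0 FIRE
t=2: input=2 -> V=6
t=3: input=2 -> V=10
t=4: input=2 -> V=0 FIRE
t=5: input=5 -> V=0 FIRE
t=6: input=1 -> V=3
t=7: input=4 -> V=0 FIRE
t=8: input=1 -> V=3
t=9: input=3 -> V=11
t=10: input=1 -> V=11
t=11: input=1 -> V=11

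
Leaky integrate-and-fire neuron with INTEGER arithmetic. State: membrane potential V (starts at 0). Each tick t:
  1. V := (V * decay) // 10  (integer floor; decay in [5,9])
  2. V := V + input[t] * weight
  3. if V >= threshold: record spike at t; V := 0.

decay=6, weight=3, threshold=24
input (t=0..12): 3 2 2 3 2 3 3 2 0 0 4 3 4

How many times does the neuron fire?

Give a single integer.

Answer: 0

Derivation:
t=0: input=3 -> V=9
t=1: input=2 -> V=11
t=2: input=2 -> V=12
t=3: input=3 -> V=16
t=4: input=2 -> V=15
t=5: input=3 -> V=18
t=6: input=3 -> V=19
t=7: input=2 -> V=17
t=8: input=0 -> V=10
t=9: input=0 -> V=6
t=10: input=4 -> V=15
t=11: input=3 -> V=18
t=12: input=4 -> V=22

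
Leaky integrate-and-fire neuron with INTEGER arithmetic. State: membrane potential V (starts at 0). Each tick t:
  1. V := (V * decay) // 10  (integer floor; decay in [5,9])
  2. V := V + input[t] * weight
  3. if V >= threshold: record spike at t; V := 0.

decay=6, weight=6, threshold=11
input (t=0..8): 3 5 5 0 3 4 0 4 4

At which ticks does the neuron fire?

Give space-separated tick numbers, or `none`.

Answer: 0 1 2 4 5 7 8

Derivation:
t=0: input=3 -> V=0 FIRE
t=1: input=5 -> V=0 FIRE
t=2: input=5 -> V=0 FIRE
t=3: input=0 -> V=0
t=4: input=3 -> V=0 FIRE
t=5: input=4 -> V=0 FIRE
t=6: input=0 -> V=0
t=7: input=4 -> V=0 FIRE
t=8: input=4 -> V=0 FIRE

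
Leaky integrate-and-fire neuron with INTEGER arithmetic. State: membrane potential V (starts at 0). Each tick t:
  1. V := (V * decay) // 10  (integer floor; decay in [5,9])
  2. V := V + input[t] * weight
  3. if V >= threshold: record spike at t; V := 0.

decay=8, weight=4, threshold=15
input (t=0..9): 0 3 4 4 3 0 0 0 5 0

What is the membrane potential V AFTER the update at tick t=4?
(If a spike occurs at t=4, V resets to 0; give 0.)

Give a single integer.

t=0: input=0 -> V=0
t=1: input=3 -> V=12
t=2: input=4 -> V=0 FIRE
t=3: input=4 -> V=0 FIRE
t=4: input=3 -> V=12
t=5: input=0 -> V=9
t=6: input=0 -> V=7
t=7: input=0 -> V=5
t=8: input=5 -> V=0 FIRE
t=9: input=0 -> V=0

Answer: 12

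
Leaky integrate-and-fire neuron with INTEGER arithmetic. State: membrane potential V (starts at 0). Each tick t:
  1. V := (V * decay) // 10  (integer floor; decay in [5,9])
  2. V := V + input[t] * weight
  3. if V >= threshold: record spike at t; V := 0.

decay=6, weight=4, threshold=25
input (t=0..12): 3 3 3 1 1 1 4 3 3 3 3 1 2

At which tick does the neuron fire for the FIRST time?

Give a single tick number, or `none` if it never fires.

Answer: 7

Derivation:
t=0: input=3 -> V=12
t=1: input=3 -> V=19
t=2: input=3 -> V=23
t=3: input=1 -> V=17
t=4: input=1 -> V=14
t=5: input=1 -> V=12
t=6: input=4 -> V=23
t=7: input=3 -> V=0 FIRE
t=8: input=3 -> V=12
t=9: input=3 -> V=19
t=10: input=3 -> V=23
t=11: input=1 -> V=17
t=12: input=2 -> V=18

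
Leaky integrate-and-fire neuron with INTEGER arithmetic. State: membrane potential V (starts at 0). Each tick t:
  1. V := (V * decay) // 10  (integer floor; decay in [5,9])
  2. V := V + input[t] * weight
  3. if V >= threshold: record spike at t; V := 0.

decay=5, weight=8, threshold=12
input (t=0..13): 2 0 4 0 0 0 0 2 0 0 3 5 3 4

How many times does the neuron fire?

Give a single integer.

Answer: 7

Derivation:
t=0: input=2 -> V=0 FIRE
t=1: input=0 -> V=0
t=2: input=4 -> V=0 FIRE
t=3: input=0 -> V=0
t=4: input=0 -> V=0
t=5: input=0 -> V=0
t=6: input=0 -> V=0
t=7: input=2 -> V=0 FIRE
t=8: input=0 -> V=0
t=9: input=0 -> V=0
t=10: input=3 -> V=0 FIRE
t=11: input=5 -> V=0 FIRE
t=12: input=3 -> V=0 FIRE
t=13: input=4 -> V=0 FIRE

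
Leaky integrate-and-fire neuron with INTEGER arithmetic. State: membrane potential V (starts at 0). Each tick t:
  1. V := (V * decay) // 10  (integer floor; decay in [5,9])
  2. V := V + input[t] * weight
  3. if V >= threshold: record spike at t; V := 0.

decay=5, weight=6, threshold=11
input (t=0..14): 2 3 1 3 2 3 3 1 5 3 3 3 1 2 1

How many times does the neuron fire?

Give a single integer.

t=0: input=2 -> V=0 FIRE
t=1: input=3 -> V=0 FIRE
t=2: input=1 -> V=6
t=3: input=3 -> V=0 FIRE
t=4: input=2 -> V=0 FIRE
t=5: input=3 -> V=0 FIRE
t=6: input=3 -> V=0 FIRE
t=7: input=1 -> V=6
t=8: input=5 -> V=0 FIRE
t=9: input=3 -> V=0 FIRE
t=10: input=3 -> V=0 FIRE
t=11: input=3 -> V=0 FIRE
t=12: input=1 -> V=6
t=13: input=2 -> V=0 FIRE
t=14: input=1 -> V=6

Answer: 11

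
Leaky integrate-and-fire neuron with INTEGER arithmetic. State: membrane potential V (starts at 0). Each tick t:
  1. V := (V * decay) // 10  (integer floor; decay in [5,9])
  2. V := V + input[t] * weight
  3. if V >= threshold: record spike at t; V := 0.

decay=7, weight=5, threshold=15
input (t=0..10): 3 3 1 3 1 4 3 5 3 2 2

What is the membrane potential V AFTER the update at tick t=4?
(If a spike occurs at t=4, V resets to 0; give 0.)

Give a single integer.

t=0: input=3 -> V=0 FIRE
t=1: input=3 -> V=0 FIRE
t=2: input=1 -> V=5
t=3: input=3 -> V=0 FIRE
t=4: input=1 -> V=5
t=5: input=4 -> V=0 FIRE
t=6: input=3 -> V=0 FIRE
t=7: input=5 -> V=0 FIRE
t=8: input=3 -> V=0 FIRE
t=9: input=2 -> V=10
t=10: input=2 -> V=0 FIRE

Answer: 5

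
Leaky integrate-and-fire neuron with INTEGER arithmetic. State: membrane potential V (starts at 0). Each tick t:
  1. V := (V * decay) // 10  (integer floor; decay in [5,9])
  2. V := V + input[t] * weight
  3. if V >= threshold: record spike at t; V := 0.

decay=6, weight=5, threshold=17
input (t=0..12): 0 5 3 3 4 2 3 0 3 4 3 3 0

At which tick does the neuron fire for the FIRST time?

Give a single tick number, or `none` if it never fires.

t=0: input=0 -> V=0
t=1: input=5 -> V=0 FIRE
t=2: input=3 -> V=15
t=3: input=3 -> V=0 FIRE
t=4: input=4 -> V=0 FIRE
t=5: input=2 -> V=10
t=6: input=3 -> V=0 FIRE
t=7: input=0 -> V=0
t=8: input=3 -> V=15
t=9: input=4 -> V=0 FIRE
t=10: input=3 -> V=15
t=11: input=3 -> V=0 FIRE
t=12: input=0 -> V=0

Answer: 1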